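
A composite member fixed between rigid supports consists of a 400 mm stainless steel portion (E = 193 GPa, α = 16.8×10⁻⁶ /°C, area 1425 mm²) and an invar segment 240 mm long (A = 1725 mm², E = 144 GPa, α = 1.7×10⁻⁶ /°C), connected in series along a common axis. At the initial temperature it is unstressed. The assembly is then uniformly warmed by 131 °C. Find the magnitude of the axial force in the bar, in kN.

P ≈ 386 kN (compressive)

With the walls removed the bar would change length by δ_free = Σ αᵢΔT Lᵢ = 16.8×10⁻⁶×131×400 + 1.7×10⁻⁶×131×240 = 0.9338 mm.
Since the ends are fixed, an axial force P builds up, equal in every segment, with P · Σ Lᵢ/(AᵢEᵢ) = δ_free.
Σ Lᵢ/(AᵢEᵢ) = 400/(1425×193×10³) + 240/(1725×144×10³) = 2.421×10⁻⁶ mm/N.
So P = 0.9338 / 2.421×10⁻⁶ = 385.8 kN, compressive.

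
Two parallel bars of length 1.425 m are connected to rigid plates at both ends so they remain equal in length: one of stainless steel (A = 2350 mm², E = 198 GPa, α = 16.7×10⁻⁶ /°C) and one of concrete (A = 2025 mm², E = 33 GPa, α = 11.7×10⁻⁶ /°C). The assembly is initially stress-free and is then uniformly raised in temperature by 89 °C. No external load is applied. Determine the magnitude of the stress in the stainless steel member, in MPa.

The stainless steel has the larger α, so on heating it would change length more than the concrete if both were free. The rigid plates force a common final length, so the stainless steel is put into compression and the concrete into tension, with equal and opposite forces P (no external load).
Setting the final lengths equal and cancelling L: (α₁ − α₂)ΔT = P/(A₁E₁) + P/(A₂E₂).
|α₁ − α₂|·ΔT = 5×10⁻⁶ × 89 = 0.000445.
1/(A₁E₁) + 1/(A₂E₂) = 1/(2350×198×10³) + 1/(2025×33×10³) = 1.711×10⁻⁸ N⁻¹.
So P = 0.000445 / 1.711×10⁻⁸ = 26 kN.
σ_{stainless steel} = P/A₁ = 26000/2350 = 11.06 MPa, compressive.

σ ≈ 11.1 MPa (compressive)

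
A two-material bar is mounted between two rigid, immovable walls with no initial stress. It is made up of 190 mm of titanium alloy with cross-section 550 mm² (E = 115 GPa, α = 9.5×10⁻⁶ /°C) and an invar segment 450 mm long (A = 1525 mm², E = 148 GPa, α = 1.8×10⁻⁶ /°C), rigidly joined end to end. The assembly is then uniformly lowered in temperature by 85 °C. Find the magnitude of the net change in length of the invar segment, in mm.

|ΔL| ≈ 0.0198 mm

With the walls removed the bar would change length by δ_free = Σ αᵢΔT Lᵢ = 9.5×10⁻⁶×85×190 + 1.8×10⁻⁶×85×450 = 0.2223 mm.
Since the ends are fixed, an axial force P builds up, equal in every segment, with P · Σ Lᵢ/(AᵢEᵢ) = δ_free.
The series flexibility is Σ Lᵢ/(AᵢEᵢ) = 190/(550×115×10³) + 450/(1525×148×10³) = 4.998×10⁻⁶ mm/N.
P = 0.2223 / 4.998×10⁻⁶ = 44480 N = 44.48 kN, tensile.
For the invar segment, free thermal change = 1.8×10⁻⁶×85×450 = 0.06885 mm and elastic change from P = 44480×450/(1525×148×10³) = 0.08867 mm; these oppose, so the net change is 0.0198 mm (segment lengthens).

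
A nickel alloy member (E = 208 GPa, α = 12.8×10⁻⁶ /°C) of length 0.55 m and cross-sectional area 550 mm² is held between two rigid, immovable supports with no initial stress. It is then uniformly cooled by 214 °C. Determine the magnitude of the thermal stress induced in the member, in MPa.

With length fixed, the mechanical strain must cancel the thermal strain αΔT = 12.8×10⁻⁶ × 214 = 2739.2×10⁻⁶.
The stress required to suppress this strain is σ = Eε = 208×10³ × 2739.2×10⁻⁶ = 569.8 MPa, tensile since the member is trying to contract.

σ ≈ 570 MPa (tensile)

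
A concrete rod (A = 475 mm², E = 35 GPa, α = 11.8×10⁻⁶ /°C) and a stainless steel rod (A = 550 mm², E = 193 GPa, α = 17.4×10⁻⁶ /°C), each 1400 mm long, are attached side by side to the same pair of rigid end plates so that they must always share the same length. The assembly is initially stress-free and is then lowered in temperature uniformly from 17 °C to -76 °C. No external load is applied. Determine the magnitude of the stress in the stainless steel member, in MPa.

σ ≈ 13.6 MPa (tensile)

Both members must finish at the same length. With the larger α, the stainless steel tends to over-contract; the plates restrain it, putting the stainless steel in tension and the concrete in compression. With no external load the two internal forces are equal and opposite, magnitude P.
Equating the net (thermal + elastic) strains gives |α₁ − α₂|·ΔT = P·[1/(A₁E₁) + 1/(A₂E₂)].
|α₁ − α₂|·ΔT = 5.6×10⁻⁶ × 93 = 0.0005208.
1/(A₁E₁) + 1/(A₂E₂) = 1/(475×35×10³) + 1/(550×193×10³) = 6.957×10⁻⁸ N⁻¹.
P = 0.0005208 / 6.957×10⁻⁸ = 7486 N = 7.486 kN.
σ_{stainless steel} = P/A₂ = 7486/550 = 13.61 MPa, tensile.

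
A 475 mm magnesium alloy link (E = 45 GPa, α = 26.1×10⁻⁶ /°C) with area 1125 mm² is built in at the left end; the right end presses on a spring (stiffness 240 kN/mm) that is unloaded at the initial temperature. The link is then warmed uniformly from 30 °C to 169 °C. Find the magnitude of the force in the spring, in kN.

If the spring were absent the link would lengthen by αΔT L = 26.1×10⁻⁶ × 139 × 475 = 1.723 mm.
Let P be the compressive force at the spring. The link shortens elastically by PL/(AE) and the spring compresses by P/k; together these equal δ_free.
So P = δ_free / [L/(AE) + 1/k] = 1.723 / [ 475/(1125×45×10³) + 1/(240×10³) ].
P = 1.723 / 1.355×10⁻⁵ = 127200 N.

P ≈ 127 kN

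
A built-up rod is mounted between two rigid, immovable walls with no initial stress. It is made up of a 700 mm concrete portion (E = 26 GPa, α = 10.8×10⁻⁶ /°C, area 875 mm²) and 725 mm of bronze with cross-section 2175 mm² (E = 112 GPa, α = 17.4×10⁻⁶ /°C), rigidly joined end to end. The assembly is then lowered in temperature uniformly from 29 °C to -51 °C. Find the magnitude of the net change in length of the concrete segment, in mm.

Free thermal contraction of the whole bar: Σ αᵢΔT Lᵢ = 10.8×10⁻⁶×80×700 + 17.4×10⁻⁶×80×725 = 1.614 mm.
The rigid supports impose zero overall length change; the single axial force P common to all segments must satisfy P Σ Lᵢ/(AᵢEᵢ) = δ_free.
Σ Lᵢ/(AᵢEᵢ) = 700/(875×26×10³) + 725/(2175×112×10³) = 3.375×10⁻⁵ mm/N.
So P = 1.614 / 3.375×10⁻⁵ = 47.83 kN, tensile.
For the concrete segment, free thermal change = 10.8×10⁻⁶×80×700 = 0.6048 mm and elastic change from P = 47830×700/(875×26×10³) = 1.472 mm; these oppose, so the net change is 0.867 mm (segment lengthens).

|ΔL| ≈ 0.867 mm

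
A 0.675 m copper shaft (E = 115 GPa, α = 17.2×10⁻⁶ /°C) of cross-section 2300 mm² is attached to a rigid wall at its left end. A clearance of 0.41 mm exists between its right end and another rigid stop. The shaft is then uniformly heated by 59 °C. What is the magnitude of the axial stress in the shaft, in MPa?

σ ≈ 46.9 MPa (compressive)

Free thermal elongation = αΔT L = 17.2×10⁻⁶ × 59 × 675 = 0.685 mm.
This exceeds the 0.41 mm gap, so the wall pushes back. The portion of expansion that must be recovered elastically is δ_free − gap = 0.685 − 0.41 = 0.275 mm.
Compatibility: PL/(AE) = 0.275 mm, so σ = P/A = E × (0.275/675) = 46.85 MPa.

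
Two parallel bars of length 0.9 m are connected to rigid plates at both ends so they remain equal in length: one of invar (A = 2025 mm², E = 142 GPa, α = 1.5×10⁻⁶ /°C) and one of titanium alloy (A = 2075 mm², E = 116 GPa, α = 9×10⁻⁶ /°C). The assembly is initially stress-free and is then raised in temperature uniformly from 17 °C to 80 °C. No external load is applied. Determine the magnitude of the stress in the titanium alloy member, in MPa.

σ ≈ 29.8 MPa (compressive)

Both members must finish at the same length. With the larger α, the titanium alloy tends to over-expand; the plates restrain it, putting the titanium alloy in compression and the invar in tension. With no external load the two internal forces are equal and opposite, magnitude P.
Equating the net (thermal + elastic) strains gives |α₁ − α₂|·ΔT = P·[1/(A₁E₁) + 1/(A₂E₂)].
|α₁ − α₂|·ΔT = 7.5×10⁻⁶ × 63 = 0.0004725.
1/(A₁E₁) + 1/(A₂E₂) = 1/(2025×142×10³) + 1/(2075×116×10³) = 7.632×10⁻⁹ N⁻¹.
So P = 0.0004725 / 7.632×10⁻⁹ = 61.91 kN.
σ_{titanium alloy} = P/A₂ = 61910/2075 = 29.84 MPa, compressive.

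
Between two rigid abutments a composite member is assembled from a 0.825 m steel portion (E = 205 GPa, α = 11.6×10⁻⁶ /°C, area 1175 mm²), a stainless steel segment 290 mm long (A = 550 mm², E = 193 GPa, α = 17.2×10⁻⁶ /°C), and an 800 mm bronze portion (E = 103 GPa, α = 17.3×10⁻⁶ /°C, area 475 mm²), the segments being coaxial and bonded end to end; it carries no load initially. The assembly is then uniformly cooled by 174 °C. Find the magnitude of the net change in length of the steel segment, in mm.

|ΔL| ≈ 0.913 mm

With the walls removed the bar would change length by δ_free = Σ αᵢΔT Lᵢ = 11.6×10⁻⁶×174×825 + 17.2×10⁻⁶×174×290 + 17.3×10⁻⁶×174×800 = 4.941 mm.
The walls prevent any net length change, so an axial force P (same in every segment) develops. Compatibility: P · Σ Lᵢ/(AᵢEᵢ) = δ_free.
The series flexibility is Σ Lᵢ/(AᵢEᵢ) = 825/(1175×205×10³) + 290/(550×193×10³) + 800/(475×103×10³) = 2.251×10⁻⁵ mm/N.
P = 4.941 / 2.251×10⁻⁵ = 219500 N = 219.5 kN, tensile.
For the steel segment, free thermal change = 11.6×10⁻⁶×174×825 = 1.665 mm and elastic change from P = 219500×825/(1175×205×10³) = 0.7519 mm; these oppose, so the net change is 0.913 mm (segment shortens).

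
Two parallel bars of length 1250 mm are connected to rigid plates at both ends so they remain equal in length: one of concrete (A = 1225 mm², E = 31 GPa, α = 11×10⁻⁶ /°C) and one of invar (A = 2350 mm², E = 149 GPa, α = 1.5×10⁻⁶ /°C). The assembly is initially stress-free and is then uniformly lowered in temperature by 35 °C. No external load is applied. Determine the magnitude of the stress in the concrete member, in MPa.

Equilibrium of a rigid end plate with no external load gives equal and opposite internal forces ±P in the two members. Since α_{concrete} > α_{invar}, cooling drives the concrete into tension and the invar into compression.
Equating the net (thermal + elastic) strains gives |α₁ − α₂|·ΔT = P·[1/(A₁E₁) + 1/(A₂E₂)].
|α₁ − α₂|·ΔT = 9.5×10⁻⁶ × 35 = 0.0003325.
1/(A₁E₁) + 1/(A₂E₂) = 1/(1225×31×10³) + 1/(2350×149×10³) = 2.919×10⁻⁸ N⁻¹.
So P = 0.0003325 / 2.919×10⁻⁸ = 11.39 kN.
σ_{concrete} = P/A₁ = 11390/1225 = 9.299 MPa, tensile.

σ ≈ 9.3 MPa (tensile)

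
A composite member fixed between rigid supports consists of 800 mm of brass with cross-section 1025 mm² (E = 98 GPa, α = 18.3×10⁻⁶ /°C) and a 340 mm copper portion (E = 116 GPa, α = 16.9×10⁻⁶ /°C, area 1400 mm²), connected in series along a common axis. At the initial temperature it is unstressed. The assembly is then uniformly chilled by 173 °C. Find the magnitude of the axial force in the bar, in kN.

Free thermal contraction of the whole bar: Σ αᵢΔT Lᵢ = 18.3×10⁻⁶×173×800 + 16.9×10⁻⁶×173×340 = 3.527 mm.
The walls prevent any net length change, so an axial force P (same in every segment) develops. Compatibility: P · Σ Lᵢ/(AᵢEᵢ) = δ_free.
Σ Lᵢ/(AᵢEᵢ) = 800/(1025×98×10³) + 340/(1400×116×10³) = 1.006×10⁻⁵ mm/N.
Hence P = δ_free / Σ(L/AE) = 3.527/1.006×10⁻⁵ = 350.7 kN (tensile).

P ≈ 351 kN (tensile)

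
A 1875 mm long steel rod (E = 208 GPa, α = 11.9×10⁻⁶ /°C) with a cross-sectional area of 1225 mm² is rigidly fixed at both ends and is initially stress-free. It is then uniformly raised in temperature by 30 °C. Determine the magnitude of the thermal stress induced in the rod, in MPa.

σ ≈ 74.3 MPa (compressive)

The supports are rigid, so the total axial strain is zero. The restrained thermal strain is ε = αΔT = 11.9×10⁻⁶ × 30 = 357×10⁻⁶.
Hence σ = E·αΔT = 208×10³ × 357×10⁻⁶ = 74.26 MPa, compressive.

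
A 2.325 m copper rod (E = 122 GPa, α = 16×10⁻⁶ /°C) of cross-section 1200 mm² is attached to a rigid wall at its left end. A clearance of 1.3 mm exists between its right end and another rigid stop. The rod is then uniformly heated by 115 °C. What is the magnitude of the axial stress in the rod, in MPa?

Unrestrained expansion: δ_free = αΔT L = 16×10⁻⁶ × 115 × 2325 = 4.278 mm.
After closing the 1.3 mm clearance, 4.278 − 1.3 = 2.978 mm of expansion remains to be suppressed by the wall.
So σ = E(δ_free − g)/L = 122×10³ × 2.978/2325 = 156.3 MPa.

σ ≈ 156 MPa (compressive)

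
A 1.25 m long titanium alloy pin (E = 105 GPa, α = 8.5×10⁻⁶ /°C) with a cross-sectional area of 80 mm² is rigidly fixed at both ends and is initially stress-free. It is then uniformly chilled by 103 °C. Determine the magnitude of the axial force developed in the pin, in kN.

The ends cannot move, so σ = EαΔT = 105×10³ × 8.5×10⁻⁶ × 103 = 91.93 MPa.
Then P = σA = 91.93 × 80 mm² = 7.354 kN, tensile.

P ≈ 7.35 kN (tensile)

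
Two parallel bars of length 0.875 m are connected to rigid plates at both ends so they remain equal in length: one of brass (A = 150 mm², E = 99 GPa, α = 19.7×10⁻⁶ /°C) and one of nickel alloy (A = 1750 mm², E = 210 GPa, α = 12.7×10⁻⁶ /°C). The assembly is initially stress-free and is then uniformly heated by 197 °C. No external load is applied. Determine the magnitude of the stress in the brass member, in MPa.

The brass has the larger α, so on heating it would change length more than the nickel alloy if both were free. The rigid plates force a common final length, so the brass is put into compression and the nickel alloy into tension, with equal and opposite forces P (no external load).
Setting the final lengths equal and cancelling L: (α₁ − α₂)ΔT = P/(A₁E₁) + P/(A₂E₂).
|α₁ − α₂|·ΔT = 7×10⁻⁶ × 197 = 0.001379.
1/(A₁E₁) + 1/(A₂E₂) = 1/(150×99×10³) + 1/(1750×210×10³) = 7.006×10⁻⁸ N⁻¹.
So P = 0.001379 / 7.006×10⁻⁸ = 19.68 kN.
σ_{brass} = P/A₁ = 19680/150 = 131.2 MPa, compressive.

σ ≈ 131 MPa (compressive)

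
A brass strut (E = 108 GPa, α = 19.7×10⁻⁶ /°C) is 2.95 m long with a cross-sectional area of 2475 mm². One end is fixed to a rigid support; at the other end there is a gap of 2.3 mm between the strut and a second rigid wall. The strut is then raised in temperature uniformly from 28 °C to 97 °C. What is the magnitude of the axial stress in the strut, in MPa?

σ ≈ 62.6 MPa (compressive)

Free thermal elongation = αΔT L = 19.7×10⁻⁶ × 69 × 2950 = 4.01 mm.
The gap closes (δ_free > 2.3 mm) and the wall then resists a further 4.01 − 2.3 = 1.71 mm of expansion.
Compatibility: PL/(AE) = 1.71 mm, so σ = P/A = E × (1.71/2950) = 62.6 MPa.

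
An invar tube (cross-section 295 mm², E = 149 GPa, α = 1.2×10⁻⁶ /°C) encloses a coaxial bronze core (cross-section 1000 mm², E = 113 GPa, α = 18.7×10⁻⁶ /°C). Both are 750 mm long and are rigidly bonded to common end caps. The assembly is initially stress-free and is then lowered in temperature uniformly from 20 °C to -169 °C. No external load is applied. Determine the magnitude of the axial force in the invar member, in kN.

P ≈ 105 kN (compressive in the invar)

The bronze has the larger α, so on cooling it would change length more than the invar if both were free. The rigid plates force a common final length, so the bronze is put into tension and the invar into compression, with equal and opposite forces P (no external load).
Compatibility of the two members (thermal + elastic change equal): (α₁ − α₂)ΔT = P·[1/(A₁E₁) + 1/(A₂E₂)].
|α₁ − α₂|·ΔT = 17.5×10⁻⁶ × 189 = 0.003307.
1/(A₁E₁) + 1/(A₂E₂) = 1/(295×149×10³) + 1/(1000×113×10³) = 3.16×10⁻⁸ N⁻¹.
So P = 0.003307 / 3.16×10⁻⁸ = 104.7 kN.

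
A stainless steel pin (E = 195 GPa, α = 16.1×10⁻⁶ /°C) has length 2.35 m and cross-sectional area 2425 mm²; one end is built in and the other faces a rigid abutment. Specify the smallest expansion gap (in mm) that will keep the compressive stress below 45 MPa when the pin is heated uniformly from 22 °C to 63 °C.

Free expansion if unrestrained: δ_free = αΔT L = 16.1×10⁻⁶ × 41 × 2350 = 1.551 mm.
At the allowable stress the elastic shortening the wall may impose is σL/E = 45 × 2350 / (195×10³) = 0.5423 mm.
So the gap has to take up the difference, g_min = δ_free − σL/E = 1.551 − 0.5423 = 1.009 mm.

g ≈ 1.01 mm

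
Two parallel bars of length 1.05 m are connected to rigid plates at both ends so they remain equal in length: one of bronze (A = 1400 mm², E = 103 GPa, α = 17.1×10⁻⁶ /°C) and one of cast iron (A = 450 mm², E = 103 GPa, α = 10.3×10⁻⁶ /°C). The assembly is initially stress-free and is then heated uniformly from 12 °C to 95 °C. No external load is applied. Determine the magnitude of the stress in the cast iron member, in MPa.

σ ≈ 44 MPa (tensile)

Both members must finish at the same length. With the larger α, the bronze tends to over-expand; the plates restrain it, putting the bronze in compression and the cast iron in tension. With no external load the two internal forces are equal and opposite, magnitude P.
Equating the net (thermal + elastic) strains gives |α₁ − α₂|·ΔT = P·[1/(A₁E₁) + 1/(A₂E₂)].
|α₁ − α₂|·ΔT = 6.8×10⁻⁶ × 83 = 0.0005644.
1/(A₁E₁) + 1/(A₂E₂) = 1/(1400×103×10³) + 1/(450×103×10³) = 2.851×10⁻⁸ N⁻¹.
So P = 0.0005644 / 2.851×10⁻⁸ = 19.8 kN.
σ_{cast iron} = P/A₂ = 19800/450 = 43.99 MPa, tensile.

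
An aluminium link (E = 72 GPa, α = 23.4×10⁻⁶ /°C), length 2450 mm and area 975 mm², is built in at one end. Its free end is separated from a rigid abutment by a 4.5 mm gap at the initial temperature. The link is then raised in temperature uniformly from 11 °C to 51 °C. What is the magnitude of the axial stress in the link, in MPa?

If the wall were absent the link would grow by αΔT L = 23.4×10⁻⁶ × 40 × 2450 = 2.293 mm.
This is smaller than the 4.5 mm clearance, so the link expands freely without reaching the stop — the stress is zero.

σ ≈ 0 MPa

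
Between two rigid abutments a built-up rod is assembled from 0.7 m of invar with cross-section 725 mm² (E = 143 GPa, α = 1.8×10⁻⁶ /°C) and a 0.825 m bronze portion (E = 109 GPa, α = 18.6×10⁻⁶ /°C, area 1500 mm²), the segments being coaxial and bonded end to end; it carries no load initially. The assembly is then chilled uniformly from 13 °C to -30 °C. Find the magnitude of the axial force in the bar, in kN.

With the walls removed the bar would change length by δ_free = Σ αᵢΔT Lᵢ = 1.8×10⁻⁶×43×700 + 18.6×10⁻⁶×43×825 = 0.714 mm.
The rigid supports impose zero overall length change; the single axial force P common to all segments must satisfy P Σ Lᵢ/(AᵢEᵢ) = δ_free.
The series flexibility is Σ Lᵢ/(AᵢEᵢ) = 700/(725×143×10³) + 825/(1500×109×10³) = 1.18×10⁻⁵ mm/N.
P = 0.714 / 1.18×10⁻⁵ = 60520 N = 60.52 kN, tensile.

P ≈ 60.5 kN (tensile)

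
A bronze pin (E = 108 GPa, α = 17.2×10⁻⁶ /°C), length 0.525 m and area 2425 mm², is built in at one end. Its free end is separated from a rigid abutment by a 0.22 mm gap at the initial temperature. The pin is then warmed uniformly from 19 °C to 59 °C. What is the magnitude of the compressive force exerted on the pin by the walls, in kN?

If the wall were absent the pin would grow by αΔT L = 17.2×10⁻⁶ × 40 × 525 = 0.3612 mm.
This exceeds the 0.22 mm gap, so the wall pushes back. The portion of expansion that must be recovered elastically is δ_free − gap = 0.3612 − 0.22 = 0.1412 mm.
That suppressed elongation corresponds to σ = E·Δ/L = 108×10³ × 0.1412/525 = 29.05 MPa.
P = σA = 29.05 × 2425 = 70.44 kN.

P ≈ 70.4 kN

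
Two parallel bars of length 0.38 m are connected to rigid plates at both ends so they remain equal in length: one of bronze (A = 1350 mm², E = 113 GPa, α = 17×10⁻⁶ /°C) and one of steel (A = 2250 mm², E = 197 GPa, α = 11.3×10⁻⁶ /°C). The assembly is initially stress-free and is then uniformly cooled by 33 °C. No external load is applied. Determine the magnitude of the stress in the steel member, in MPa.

σ ≈ 9.49 MPa (compressive)

Both members must finish at the same length. With the larger α, the bronze tends to over-contract; the plates restrain it, putting the bronze in tension and the steel in compression. With no external load the two internal forces are equal and opposite, magnitude P.
Setting the final lengths equal and cancelling L: (α₁ − α₂)ΔT = P/(A₁E₁) + P/(A₂E₂).
|α₁ − α₂|·ΔT = 5.7×10⁻⁶ × 33 = 0.0001881.
1/(A₁E₁) + 1/(A₂E₂) = 1/(1350×113×10³) + 1/(2250×197×10³) = 8.811×10⁻⁹ N⁻¹.
P = 0.0001881 / 8.811×10⁻⁹ = 21350 N = 21.35 kN.
σ_{steel} = P/A₂ = 21350/2250 = 9.488 MPa, compressive.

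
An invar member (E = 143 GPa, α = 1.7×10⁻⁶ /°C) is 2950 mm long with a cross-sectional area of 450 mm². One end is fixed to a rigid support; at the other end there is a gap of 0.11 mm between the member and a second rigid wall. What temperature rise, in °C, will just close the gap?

The gap closes when αΔT L = 0.11 mm, since the member is still unstressed at that instant.
So ΔT = g/(αL) = 0.11/(1.7×10⁻⁶ × 2950) = 21.93 °C.

ΔT ≈ 21.9 °C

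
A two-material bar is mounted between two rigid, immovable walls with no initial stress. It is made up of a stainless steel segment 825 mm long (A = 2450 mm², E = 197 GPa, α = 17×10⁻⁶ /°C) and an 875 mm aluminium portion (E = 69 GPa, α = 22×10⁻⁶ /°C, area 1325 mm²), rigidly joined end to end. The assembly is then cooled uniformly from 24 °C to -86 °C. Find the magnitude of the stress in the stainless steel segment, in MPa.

Free thermal contraction of the whole bar: Σ αᵢΔT Lᵢ = 17×10⁻⁶×110×825 + 22×10⁻⁶×110×875 = 3.66 mm.
The walls prevent any net length change, so an axial force P (same in every segment) develops. Compatibility: P · Σ Lᵢ/(AᵢEᵢ) = δ_free.
Σ Lᵢ/(AᵢEᵢ) = 825/(2450×197×10³) + 875/(1325×69×10³) = 1.128×10⁻⁵ mm/N.
Hence P = δ_free / Σ(L/AE) = 3.66/1.128×10⁻⁵ = 324.5 kN (tensile).
σ_{stainless steel} = P / A = 324500 / 2450 = 132.4 MPa.

σ ≈ 132 MPa (tensile)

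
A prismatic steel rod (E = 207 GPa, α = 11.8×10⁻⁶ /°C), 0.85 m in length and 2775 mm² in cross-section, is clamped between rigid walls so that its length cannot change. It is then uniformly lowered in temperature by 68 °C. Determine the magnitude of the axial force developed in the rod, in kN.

P ≈ 461 kN (tensile)

With zero net strain, σ = E·αΔT = 207 GPa × 11.8×10⁻⁶ × 68 = 166.1 MPa.
P = AEαΔT = 2775 × 207×10³ × 11.8×10⁻⁶ × 68 = 460.9 kN (tensile).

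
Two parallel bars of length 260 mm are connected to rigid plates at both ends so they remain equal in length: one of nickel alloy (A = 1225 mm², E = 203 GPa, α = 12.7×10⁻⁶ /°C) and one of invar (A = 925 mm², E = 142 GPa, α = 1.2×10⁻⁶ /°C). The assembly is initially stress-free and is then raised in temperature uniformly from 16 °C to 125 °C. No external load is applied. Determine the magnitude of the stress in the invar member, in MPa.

Both members must finish at the same length. With the larger α, the nickel alloy tends to over-expand; the plates restrain it, putting the nickel alloy in compression and the invar in tension. With no external load the two internal forces are equal and opposite, magnitude P.
Equating the net (thermal + elastic) strains gives |α₁ − α₂|·ΔT = P·[1/(A₁E₁) + 1/(A₂E₂)].
|α₁ − α₂|·ΔT = 11.5×10⁻⁶ × 109 = 0.001254.
1/(A₁E₁) + 1/(A₂E₂) = 1/(1225×203×10³) + 1/(925×142×10³) = 1.163×10⁻⁸ N⁻¹.
So P = 0.001254 / 1.163×10⁻⁸ = 107.7 kN.
σ_{invar} = P/A₂ = 107700/925 = 116.5 MPa, tensile.

σ ≈ 116 MPa (tensile)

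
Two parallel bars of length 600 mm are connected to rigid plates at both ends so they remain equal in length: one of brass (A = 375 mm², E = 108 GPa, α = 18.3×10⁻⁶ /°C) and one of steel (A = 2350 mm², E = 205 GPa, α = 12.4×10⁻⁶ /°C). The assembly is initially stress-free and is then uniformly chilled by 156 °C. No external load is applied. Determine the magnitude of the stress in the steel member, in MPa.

σ ≈ 14.6 MPa (compressive)

Equilibrium of a rigid end plate with no external load gives equal and opposite internal forces ±P in the two members. Since α_{brass} > α_{steel}, cooling drives the brass into tension and the steel into compression.
Setting the final lengths equal and cancelling L: (α₁ − α₂)ΔT = P/(A₁E₁) + P/(A₂E₂).
|α₁ − α₂|·ΔT = 5.9×10⁻⁶ × 156 = 0.0009204.
1/(A₁E₁) + 1/(A₂E₂) = 1/(375×108×10³) + 1/(2350×205×10³) = 2.677×10⁻⁸ N⁻¹.
So P = 0.0009204 / 2.677×10⁻⁸ = 34.39 kN.
σ_{steel} = P/A₂ = 34390/2350 = 14.63 MPa, compressive.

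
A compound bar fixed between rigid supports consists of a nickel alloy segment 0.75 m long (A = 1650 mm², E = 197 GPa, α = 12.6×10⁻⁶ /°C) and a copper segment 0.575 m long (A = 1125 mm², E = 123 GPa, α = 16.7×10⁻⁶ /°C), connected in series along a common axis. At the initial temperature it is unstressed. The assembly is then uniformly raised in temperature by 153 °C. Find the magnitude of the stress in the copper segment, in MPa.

σ ≈ 401 MPa (compressive)

If the supports were absent, the total length change would be Σ αᵢΔT Lᵢ = 12.6×10⁻⁶×153×750 + 16.7×10⁻⁶×153×575 = 2.915 mm.
The walls prevent any net length change, so an axial force P (same in every segment) develops. Compatibility: P · Σ Lᵢ/(AᵢEᵢ) = δ_free.
Σ Lᵢ/(AᵢEᵢ) = 750/(1650×197×10³) + 575/(1125×123×10³) = 6.463×10⁻⁶ mm/N.
So P = 2.915 / 6.463×10⁻⁶ = 451.1 kN, compressive.
σ_{copper} = P / A = 451100 / 1125 = 400.9 MPa.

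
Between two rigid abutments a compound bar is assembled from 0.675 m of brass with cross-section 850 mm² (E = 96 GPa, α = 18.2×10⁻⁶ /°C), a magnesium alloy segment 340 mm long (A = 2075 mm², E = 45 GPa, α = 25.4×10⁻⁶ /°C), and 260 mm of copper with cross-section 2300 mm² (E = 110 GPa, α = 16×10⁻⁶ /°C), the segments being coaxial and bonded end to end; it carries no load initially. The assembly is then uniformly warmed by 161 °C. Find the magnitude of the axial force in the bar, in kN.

If the supports were absent, the total length change would be Σ αᵢΔT Lᵢ = 18.2×10⁻⁶×161×675 + 25.4×10⁻⁶×161×340 + 16×10⁻⁶×161×260 = 4.038 mm.
The rigid supports impose zero overall length change; the single axial force P common to all segments must satisfy P Σ Lᵢ/(AᵢEᵢ) = δ_free.
The series flexibility is Σ Lᵢ/(AᵢEᵢ) = 675/(850×96×10³) + 340/(2075×45×10³) + 260/(2300×110×10³) = 1.294×10⁻⁵ mm/N.
P = 4.038 / 1.294×10⁻⁵ = 312000 N = 312 kN, compressive.

P ≈ 312 kN (compressive)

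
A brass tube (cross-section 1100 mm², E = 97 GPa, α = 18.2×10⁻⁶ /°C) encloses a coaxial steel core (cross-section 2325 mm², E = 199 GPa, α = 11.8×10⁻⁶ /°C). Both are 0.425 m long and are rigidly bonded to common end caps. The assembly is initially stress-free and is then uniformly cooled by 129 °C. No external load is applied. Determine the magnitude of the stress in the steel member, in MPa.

The brass has the larger α, so on cooling it would change length more than the steel if both were free. The rigid plates force a common final length, so the brass is put into tension and the steel into compression, with equal and opposite forces P (no external load).
Setting the final lengths equal and cancelling L: (α₁ − α₂)ΔT = P/(A₁E₁) + P/(A₂E₂).
|α₁ − α₂|·ΔT = 6.4×10⁻⁶ × 129 = 0.0008256.
1/(A₁E₁) + 1/(A₂E₂) = 1/(1100×97×10³) + 1/(2325×199×10³) = 1.153×10⁻⁸ N⁻¹.
So P = 0.0008256 / 1.153×10⁻⁸ = 71.58 kN.
σ_{steel} = P/A₂ = 71580/2325 = 30.79 MPa, compressive.

σ ≈ 30.8 MPa (compressive)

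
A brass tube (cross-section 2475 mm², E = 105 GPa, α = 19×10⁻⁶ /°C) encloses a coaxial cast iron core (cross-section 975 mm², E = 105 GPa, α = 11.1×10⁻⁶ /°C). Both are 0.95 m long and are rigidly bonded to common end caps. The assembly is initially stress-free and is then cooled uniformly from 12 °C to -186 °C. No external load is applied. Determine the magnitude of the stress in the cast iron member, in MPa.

Both members must finish at the same length. With the larger α, the brass tends to over-contract; the plates restrain it, putting the brass in tension and the cast iron in compression. With no external load the two internal forces are equal and opposite, magnitude P.
Setting the final lengths equal and cancelling L: (α₁ − α₂)ΔT = P/(A₁E₁) + P/(A₂E₂).
|α₁ − α₂|·ΔT = 7.9×10⁻⁶ × 198 = 0.001564.
1/(A₁E₁) + 1/(A₂E₂) = 1/(2475×105×10³) + 1/(975×105×10³) = 1.362×10⁻⁸ N⁻¹.
P = 0.001564 / 1.362×10⁻⁸ = 114900 N = 114.9 kN.
σ_{cast iron} = P/A₂ = 114900/975 = 117.8 MPa, compressive.

σ ≈ 118 MPa (compressive)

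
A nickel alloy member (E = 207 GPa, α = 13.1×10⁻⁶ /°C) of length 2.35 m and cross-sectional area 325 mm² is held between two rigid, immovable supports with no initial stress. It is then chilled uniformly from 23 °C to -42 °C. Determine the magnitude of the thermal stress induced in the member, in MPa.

Because both ends are immovable the net strain is zero, and the suppressed thermal strain is αΔT = 13.1×10⁻⁶ × 65 = 851.5×10⁻⁶.
The stress required to suppress this strain is σ = Eε = 207×10³ × 851.5×10⁻⁶ = 176.3 MPa, tensile since the member is trying to contract.

σ ≈ 176 MPa (tensile)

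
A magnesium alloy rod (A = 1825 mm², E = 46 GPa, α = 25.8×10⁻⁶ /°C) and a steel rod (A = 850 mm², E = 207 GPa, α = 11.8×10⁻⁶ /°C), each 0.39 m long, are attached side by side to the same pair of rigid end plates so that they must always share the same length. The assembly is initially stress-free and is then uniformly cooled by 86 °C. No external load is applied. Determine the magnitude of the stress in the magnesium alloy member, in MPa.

The magnesium alloy has the larger α, so on cooling it would change length more than the steel if both were free. The rigid plates force a common final length, so the magnesium alloy is put into tension and the steel into compression, with equal and opposite forces P (no external load).
Equating the net (thermal + elastic) strains gives |α₁ − α₂|·ΔT = P·[1/(A₁E₁) + 1/(A₂E₂)].
|α₁ − α₂|·ΔT = 14×10⁻⁶ × 86 = 0.001204.
1/(A₁E₁) + 1/(A₂E₂) = 1/(1825×46×10³) + 1/(850×207×10³) = 1.76×10⁻⁸ N⁻¹.
P = 0.001204 / 1.76×10⁻⁸ = 68430 N = 68.43 kN.
σ_{magnesium alloy} = P/A₁ = 68430/1825 = 37.49 MPa, tensile.

σ ≈ 37.5 MPa (tensile)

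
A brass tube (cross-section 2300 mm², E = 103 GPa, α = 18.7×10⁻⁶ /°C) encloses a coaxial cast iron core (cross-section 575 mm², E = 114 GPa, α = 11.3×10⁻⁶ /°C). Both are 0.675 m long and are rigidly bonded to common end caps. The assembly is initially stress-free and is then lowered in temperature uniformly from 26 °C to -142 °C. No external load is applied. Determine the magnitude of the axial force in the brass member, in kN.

Equilibrium of a rigid end plate with no external load gives equal and opposite internal forces ±P in the two members. Since α_{brass} > α_{cast iron}, cooling drives the brass into tension and the cast iron into compression.
Equating the net (thermal + elastic) strains gives |α₁ − α₂|·ΔT = P·[1/(A₁E₁) + 1/(A₂E₂)].
|α₁ − α₂|·ΔT = 7.4×10⁻⁶ × 168 = 0.001243.
1/(A₁E₁) + 1/(A₂E₂) = 1/(2300×103×10³) + 1/(575×114×10³) = 1.948×10⁻⁸ N⁻¹.
So P = 0.001243 / 1.948×10⁻⁸ = 63.83 kN.

P ≈ 63.8 kN (tensile in the brass)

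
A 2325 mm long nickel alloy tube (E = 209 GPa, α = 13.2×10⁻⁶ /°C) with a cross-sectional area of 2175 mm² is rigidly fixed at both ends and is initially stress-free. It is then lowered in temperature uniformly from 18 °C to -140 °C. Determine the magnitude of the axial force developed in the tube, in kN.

Full restraint means ε = 0, so the stress is σ = EαΔT = 209×10³ × 13.2×10⁻⁶ × 158 = 435.9 MPa.
P = AEαΔT = 2175 × 209×10³ × 13.2×10⁻⁶ × 158 = 948.1 kN (tensile).

P ≈ 948 kN (tensile)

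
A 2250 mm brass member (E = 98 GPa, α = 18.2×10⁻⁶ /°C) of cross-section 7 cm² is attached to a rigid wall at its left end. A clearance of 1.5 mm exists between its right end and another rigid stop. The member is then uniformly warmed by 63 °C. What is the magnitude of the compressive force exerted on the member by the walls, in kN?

P ≈ 32.9 kN

Unrestrained expansion: δ_free = αΔT L = 18.2×10⁻⁶ × 63 × 2250 = 2.58 mm.
The gap closes (δ_free > 1.5 mm) and the wall then resists a further 2.58 − 1.5 = 1.08 mm of expansion.
That suppressed elongation corresponds to σ = E·Δ/L = 98×10³ × 1.08/2250 = 47.03 MPa.
P = σA = 47.03 × 700 = 32.92 kN.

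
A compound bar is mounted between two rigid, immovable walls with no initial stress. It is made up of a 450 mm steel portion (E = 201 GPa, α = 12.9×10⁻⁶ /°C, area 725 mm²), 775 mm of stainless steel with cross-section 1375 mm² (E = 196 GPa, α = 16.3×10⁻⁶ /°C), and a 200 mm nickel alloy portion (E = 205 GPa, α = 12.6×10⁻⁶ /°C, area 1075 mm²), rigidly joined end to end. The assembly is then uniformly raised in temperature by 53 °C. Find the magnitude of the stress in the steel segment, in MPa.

σ ≈ 223 MPa (compressive)

With the walls removed the bar would change length by δ_free = Σ αᵢΔT Lᵢ = 12.9×10⁻⁶×53×450 + 16.3×10⁻⁶×53×775 + 12.6×10⁻⁶×53×200 = 1.111 mm.
The rigid supports impose zero overall length change; the single axial force P common to all segments must satisfy P Σ Lᵢ/(AᵢEᵢ) = δ_free.
The series flexibility is Σ Lᵢ/(AᵢEᵢ) = 450/(725×201×10³) + 775/(1375×196×10³) + 200/(1075×205×10³) = 6.871×10⁻⁶ mm/N.
Hence P = δ_free / Σ(L/AE) = 1.111/6.871×10⁻⁶ = 161.7 kN (compressive).
σ_{steel} = P / A = 161700 / 725 = 223 MPa.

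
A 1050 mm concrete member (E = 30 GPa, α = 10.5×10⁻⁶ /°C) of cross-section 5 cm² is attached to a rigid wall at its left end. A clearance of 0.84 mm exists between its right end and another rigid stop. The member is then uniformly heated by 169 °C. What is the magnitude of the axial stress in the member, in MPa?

σ ≈ 29.2 MPa (compressive)

If the wall were absent the member would grow by αΔT L = 10.5×10⁻⁶ × 169 × 1050 = 1.863 mm.
After closing the 0.84 mm clearance, 1.863 − 0.84 = 1.023 mm of expansion remains to be suppressed by the wall.
So σ = E(δ_free − g)/L = 30×10³ × 1.023/1050 = 29.23 MPa.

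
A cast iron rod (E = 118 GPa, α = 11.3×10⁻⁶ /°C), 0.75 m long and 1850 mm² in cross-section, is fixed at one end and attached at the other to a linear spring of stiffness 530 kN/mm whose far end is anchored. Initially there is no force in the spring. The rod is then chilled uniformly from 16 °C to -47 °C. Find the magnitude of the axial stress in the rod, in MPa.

Free thermal contraction: δ_free = αΔT L = 11.3×10⁻⁶ × 63 × 750 = 0.5339 mm.
With a force P in the spring, the elastic change of the rod is PL/(AE) and that of the spring is P/k; compatibility requires their sum to equal δ_free.
P [ L/(AE) + 1/k ] = δ_free → P [ 750/(1850×118×10³) + 1/(530×10³) ] = 0.5339.
P = 0.5339 / 5.322×10⁻⁶ = 100300 N.
σ = P/A = 100300/1850 = 54.22 MPa.

σ ≈ 54.2 MPa (tensile)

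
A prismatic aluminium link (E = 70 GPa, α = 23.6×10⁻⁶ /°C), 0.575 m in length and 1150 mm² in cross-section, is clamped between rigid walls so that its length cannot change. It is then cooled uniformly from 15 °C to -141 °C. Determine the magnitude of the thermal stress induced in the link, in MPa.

σ ≈ 258 MPa (tensile)

With length fixed, the mechanical strain must cancel the thermal strain αΔT = 23.6×10⁻⁶ × 156 = 3681.6×10⁻⁶.
σ = EαΔT = 70×10³ × 23.6×10⁻⁶ × 156 = 257.7 MPa (tensile; the link is trying to contract).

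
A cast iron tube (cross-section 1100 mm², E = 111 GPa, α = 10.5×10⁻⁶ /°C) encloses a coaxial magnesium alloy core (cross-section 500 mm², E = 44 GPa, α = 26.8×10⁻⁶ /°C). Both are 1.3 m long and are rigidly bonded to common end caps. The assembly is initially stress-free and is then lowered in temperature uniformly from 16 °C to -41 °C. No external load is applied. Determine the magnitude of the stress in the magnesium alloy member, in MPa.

σ ≈ 34.6 MPa (tensile)

Both members must finish at the same length. With the larger α, the magnesium alloy tends to over-contract; the plates restrain it, putting the magnesium alloy in tension and the cast iron in compression. With no external load the two internal forces are equal and opposite, magnitude P.
Setting the final lengths equal and cancelling L: (α₁ − α₂)ΔT = P/(A₁E₁) + P/(A₂E₂).
|α₁ − α₂|·ΔT = 16.3×10⁻⁶ × 57 = 0.0009291.
1/(A₁E₁) + 1/(A₂E₂) = 1/(1100×111×10³) + 1/(500×44×10³) = 5.364×10⁻⁸ N⁻¹.
So P = 0.0009291 / 5.364×10⁻⁸ = 17.32 kN.
σ_{magnesium alloy} = P/A₂ = 17320/500 = 34.64 MPa, tensile.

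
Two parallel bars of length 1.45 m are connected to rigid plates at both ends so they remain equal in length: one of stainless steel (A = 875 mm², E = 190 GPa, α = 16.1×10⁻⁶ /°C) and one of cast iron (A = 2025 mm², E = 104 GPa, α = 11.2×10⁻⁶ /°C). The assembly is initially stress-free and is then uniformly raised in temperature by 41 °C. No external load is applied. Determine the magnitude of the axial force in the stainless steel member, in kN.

Equilibrium of a rigid end plate with no external load gives equal and opposite internal forces ±P in the two members. Since α_{stainless steel} > α_{cast iron}, heating drives the stainless steel into compression and the cast iron into tension.
Setting the final lengths equal and cancelling L: (α₁ − α₂)ΔT = P/(A₁E₁) + P/(A₂E₂).
|α₁ − α₂|·ΔT = 4.9×10⁻⁶ × 41 = 0.0002009.
1/(A₁E₁) + 1/(A₂E₂) = 1/(875×190×10³) + 1/(2025×104×10³) = 1.076×10⁻⁸ N⁻¹.
P = 0.0002009 / 1.076×10⁻⁸ = 18670 N = 18.67 kN.

P ≈ 18.7 kN (compressive in the stainless steel)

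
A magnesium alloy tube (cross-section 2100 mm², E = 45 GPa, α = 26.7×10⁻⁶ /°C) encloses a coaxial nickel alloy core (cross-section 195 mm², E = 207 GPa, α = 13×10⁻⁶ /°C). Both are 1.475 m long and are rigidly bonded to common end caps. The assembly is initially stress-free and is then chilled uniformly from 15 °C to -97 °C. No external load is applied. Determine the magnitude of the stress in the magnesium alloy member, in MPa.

σ ≈ 20.7 MPa (tensile)

The magnesium alloy has the larger α, so on cooling it would change length more than the nickel alloy if both were free. The rigid plates force a common final length, so the magnesium alloy is put into tension and the nickel alloy into compression, with equal and opposite forces P (no external load).
Equating the net (thermal + elastic) strains gives |α₁ − α₂|·ΔT = P·[1/(A₁E₁) + 1/(A₂E₂)].
|α₁ − α₂|·ΔT = 13.7×10⁻⁶ × 112 = 0.001534.
1/(A₁E₁) + 1/(A₂E₂) = 1/(2100×45×10³) + 1/(195×207×10³) = 3.536×10⁻⁸ N⁻¹.
So P = 0.001534 / 3.536×10⁻⁸ = 43.4 kN.
σ_{magnesium alloy} = P/A₁ = 43400/2100 = 20.67 MPa, tensile.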